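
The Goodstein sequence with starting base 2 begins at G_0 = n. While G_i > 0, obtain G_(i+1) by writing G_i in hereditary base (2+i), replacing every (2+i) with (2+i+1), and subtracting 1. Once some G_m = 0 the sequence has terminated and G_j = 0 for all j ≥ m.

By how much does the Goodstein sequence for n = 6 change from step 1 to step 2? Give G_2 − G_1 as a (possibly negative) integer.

228

G_0=6  [base 2] 2^2 + 2  →[2↦3]→  3^3 + 3 = 30  −1 ⇒ G_1=29
G_1=29  [base 3] 3^3 + 2  →[3↦4]→  4^4 + 2 = 258  −1 ⇒ G_2=257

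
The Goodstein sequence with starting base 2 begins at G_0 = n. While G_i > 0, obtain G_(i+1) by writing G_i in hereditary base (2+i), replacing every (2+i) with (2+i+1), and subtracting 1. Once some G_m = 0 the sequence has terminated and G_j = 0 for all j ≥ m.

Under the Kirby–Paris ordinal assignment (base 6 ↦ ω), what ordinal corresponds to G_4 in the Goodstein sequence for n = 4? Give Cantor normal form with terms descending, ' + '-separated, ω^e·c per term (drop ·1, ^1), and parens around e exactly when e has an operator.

ω^2·2 + ω + 5

base 2: 4 = 2^2; at 3: 3^3 = 27; next = 26
base 3: 26 = 2·3^2 + 2·3 + 2; at 4: 2·4^2 + 2·4 + 2 = 42; next = 41
base 4: 41 = 2·4^2 + 2·4 + 1; at 5: 2·5^2 + 2·5 + 1 = 61; next = 60
base 5: 60 = 2·5^2 + 2·5; at 6: 2·6^2 + 2·6 = 84; next = 83
base 6: 83 = 2·6^2 + 6 + 5; at 7: 2·7^2 + 7 + 5 = 110; next = 109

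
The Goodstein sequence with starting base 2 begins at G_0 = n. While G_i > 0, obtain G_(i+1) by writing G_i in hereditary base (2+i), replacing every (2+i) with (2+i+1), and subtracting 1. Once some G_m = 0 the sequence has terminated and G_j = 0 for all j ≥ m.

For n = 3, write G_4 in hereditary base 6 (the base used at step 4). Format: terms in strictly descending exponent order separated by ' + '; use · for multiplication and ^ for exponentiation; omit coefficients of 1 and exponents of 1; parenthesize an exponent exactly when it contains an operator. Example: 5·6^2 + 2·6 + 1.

step 0: 3 = 2 + 1; sub 3 for 2: 3 + 1; = 4; G_1 = 4−1 = 3
step 1: 3 = 3; sub 4 for 3: 4; = 4; G_2 = 4−1 = 3
step 2: 3 = 3; sub 5 for 4: 3; = 3; G_3 = 3−1 = 2
step 3: 2 = 2; sub 6 for 5: 2; = 2; G_4 = 2−1 = 1
step 4: 1 = 1; sub 7 for 6: 1; = 1; G_5 = 1−1 = 0

1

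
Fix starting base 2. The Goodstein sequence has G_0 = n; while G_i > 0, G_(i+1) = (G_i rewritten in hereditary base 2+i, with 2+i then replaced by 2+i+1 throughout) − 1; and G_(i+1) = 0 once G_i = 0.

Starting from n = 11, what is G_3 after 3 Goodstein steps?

i=0: 11 = 2^(2 + 1) + 2 + 1 (b=2); 2→3: 3^(3 + 1) + 3 + 1 = 85; 85−1 = 84
i=1: 84 = 3^(3 + 1) + 3 (b=3); 3→4: 4^(4 + 1) + 4 = 1028; 1028−1 = 1027
i=2: 1027 = 4^(4 + 1) + 3 (b=4); 4→5: 5^(5 + 1) + 3 = 15628; 15628−1 = 15627
i=3: 15627 = 5^(5 + 1) + 2 (b=5); 5→6: 6^(6 + 1) + 2 = 279938; 279938−1 = 279937

15627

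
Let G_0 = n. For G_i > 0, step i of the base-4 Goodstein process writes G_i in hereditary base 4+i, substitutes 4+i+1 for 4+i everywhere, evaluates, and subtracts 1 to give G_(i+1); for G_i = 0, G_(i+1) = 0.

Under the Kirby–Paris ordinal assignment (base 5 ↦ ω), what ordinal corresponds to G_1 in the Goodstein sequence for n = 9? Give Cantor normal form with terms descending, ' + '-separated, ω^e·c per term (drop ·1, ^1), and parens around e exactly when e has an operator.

ω·2

G_0=9  [base 4] 2·4 + 1  →[4↦5]→  2·5 + 1 = 11  −1 ⇒ G_1=10
G_1=10  [base 5] 2·5  →[5↦6]→  2·6 = 12  −1 ⇒ G_2=11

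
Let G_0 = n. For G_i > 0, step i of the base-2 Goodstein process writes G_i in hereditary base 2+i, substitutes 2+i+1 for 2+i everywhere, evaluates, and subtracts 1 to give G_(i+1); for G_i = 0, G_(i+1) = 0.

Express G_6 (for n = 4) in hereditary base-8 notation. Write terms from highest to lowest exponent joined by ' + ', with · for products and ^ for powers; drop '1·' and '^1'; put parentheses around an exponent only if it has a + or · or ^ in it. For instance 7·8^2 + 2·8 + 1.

2·8^2 + 8 + 3

4 —HB2→ 2^2 —bump→ 3^3 = 27 —(−1)→ 26
26 —HB3→ 2·3^2 + 2·3 + 2 —bump→ 2·4^2 + 2·4 + 2 = 42 —(−1)→ 41
41 —HB4→ 2·4^2 + 2·4 + 1 —bump→ 2·5^2 + 2·5 + 1 = 61 —(−1)→ 60
60 —HB5→ 2·5^2 + 2·5 —bump→ 2·6^2 + 2·6 = 84 —(−1)→ 83
83 —HB6→ 2·6^2 + 6 + 5 —bump→ 2·7^2 + 7 + 5 = 110 —(−1)→ 109
109 —HB7→ 2·7^2 + 7 + 4 —bump→ 2·8^2 + 8 + 4 = 140 —(−1)→ 139
139 —HB8→ 2·8^2 + 8 + 3 —bump→ 2·9^2 + 9 + 3 = 174 —(−1)→ 173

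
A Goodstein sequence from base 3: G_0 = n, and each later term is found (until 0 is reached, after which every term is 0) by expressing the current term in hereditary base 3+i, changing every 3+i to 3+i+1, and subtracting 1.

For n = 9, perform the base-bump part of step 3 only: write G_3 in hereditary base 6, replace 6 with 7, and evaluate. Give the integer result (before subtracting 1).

22

9 —HB3→ 3^2 —bump→ 4^2 = 16 —(−1)→ 15
15 —HB4→ 3·4 + 3 —bump→ 3·5 + 3 = 18 —(−1)→ 17
17 —HB5→ 3·5 + 2 —bump→ 3·6 + 2 = 20 —(−1)→ 19
19 —HB6→ 3·6 + 1 —bump→ 3·7 + 1 = 22 —(−1)→ 21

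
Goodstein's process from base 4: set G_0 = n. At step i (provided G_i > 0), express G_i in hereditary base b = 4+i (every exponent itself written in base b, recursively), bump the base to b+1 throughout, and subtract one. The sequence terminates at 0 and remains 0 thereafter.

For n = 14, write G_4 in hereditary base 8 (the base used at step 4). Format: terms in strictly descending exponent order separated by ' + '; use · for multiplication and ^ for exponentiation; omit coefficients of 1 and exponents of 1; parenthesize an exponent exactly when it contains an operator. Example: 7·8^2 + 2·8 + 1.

G_0 = 14. HB_4(14) = 3·4 + 2. Bump = 17. G_1 = 16.
G_1 = 16. HB_5(16) = 3·5 + 1. Bump = 19. G_2 = 18.
G_2 = 18. HB_6(18) = 3·6. Bump = 21. G_3 = 20.
G_3 = 20. HB_7(20) = 2·7 + 6. Bump = 22. G_4 = 21.
G_4 = 21. HB_8(21) = 2·8 + 5. Bump = 23. G_5 = 22.

2·8 + 5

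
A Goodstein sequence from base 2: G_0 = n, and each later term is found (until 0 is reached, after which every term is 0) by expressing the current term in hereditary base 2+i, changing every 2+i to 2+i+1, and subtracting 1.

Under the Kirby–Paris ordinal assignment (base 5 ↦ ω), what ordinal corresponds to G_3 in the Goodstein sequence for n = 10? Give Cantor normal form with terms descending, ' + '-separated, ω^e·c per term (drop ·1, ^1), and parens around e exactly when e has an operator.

10 —HB2→ 2^(2 + 1) + 2 —bump→ 3^(3 + 1) + 3 = 84 —(−1)→ 83
83 —HB3→ 3^(3 + 1) + 2 —bump→ 4^(4 + 1) + 2 = 1026 —(−1)→ 1025
1025 —HB4→ 4^(4 + 1) + 1 —bump→ 5^(5 + 1) + 1 = 15626 —(−1)→ 15625
15625 —HB5→ 5^(5 + 1) —bump→ 6^(6 + 1) = 279936 —(−1)→ 279935

ω^(ω + 1)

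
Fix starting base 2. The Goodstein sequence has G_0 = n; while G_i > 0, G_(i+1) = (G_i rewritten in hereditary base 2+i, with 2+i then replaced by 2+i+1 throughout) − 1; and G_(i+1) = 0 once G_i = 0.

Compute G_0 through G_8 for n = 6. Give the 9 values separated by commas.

G_0 = 6. HB_2(6) = 2^2 + 2. Bump = 30. G_1 = 29.
G_1 = 29. HB_3(29) = 3^3 + 2. Bump = 258. G_2 = 257.
G_2 = 257. HB_4(257) = 4^4 + 1. Bump = 3126. G_3 = 3125.
G_3 = 3125. HB_5(3125) = 5^5. Bump = 46656. G_4 = 46655.
G_4 = 46655. HB_6(46655) = 5·6^5 + 5·6^4 + 5·6^3 + 5·6^2 + 5·6 + 5. Bump = 98040. G_5 = 98039.
G_5 = 98039. HB_7(98039) = 5·7^5 + 5·7^4 + 5·7^3 + 5·7^2 + 5·7 + 4. Bump = 187244. G_6 = 187243.
G_6 = 187243. HB_8(187243) = 5·8^5 + 5·8^4 + 5·8^3 + 5·8^2 + 5·8 + 3. Bump = 332148. G_7 = 332147.
G_7 = 332147. HB_9(332147) = 5·9^5 + 5·9^4 + 5·9^3 + 5·9^2 + 5·9 + 2. Bump = 555552. G_8 = 555551.

6, 29, 257, 3125, 46655, 98039, 187243, 332147, 555551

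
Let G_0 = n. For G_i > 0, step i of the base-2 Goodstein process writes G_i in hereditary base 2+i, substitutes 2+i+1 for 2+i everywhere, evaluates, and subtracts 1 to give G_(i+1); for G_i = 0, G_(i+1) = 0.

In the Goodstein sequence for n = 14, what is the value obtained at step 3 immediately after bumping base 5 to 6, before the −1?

326592

14 —HB2→ 2^(2 + 1) + 2^2 + 2 —bump→ 3^(3 + 1) + 3^3 + 3 = 111 —(−1)→ 110
110 —HB3→ 3^(3 + 1) + 3^3 + 2 —bump→ 4^(4 + 1) + 4^4 + 2 = 1282 —(−1)→ 1281
1281 —HB4→ 4^(4 + 1) + 4^4 + 1 —bump→ 5^(5 + 1) + 5^5 + 1 = 18751 —(−1)→ 18750
18750 —HB5→ 5^(5 + 1) + 5^5 —bump→ 6^(6 + 1) + 6^6 = 326592 —(−1)→ 326591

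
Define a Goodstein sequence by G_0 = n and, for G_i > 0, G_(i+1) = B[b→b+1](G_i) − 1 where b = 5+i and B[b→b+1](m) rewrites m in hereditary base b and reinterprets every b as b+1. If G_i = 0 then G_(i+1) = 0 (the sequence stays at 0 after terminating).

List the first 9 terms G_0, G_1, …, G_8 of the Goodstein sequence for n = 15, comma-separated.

15, 17, 18, 19, 20, 21, 22, 23, 23

15 —HB5→ 3·5 —bump→ 3·6 = 18 —(−1)→ 17
17 —HB6→ 2·6 + 5 —bump→ 2·7 + 5 = 19 —(−1)→ 18
18 —HB7→ 2·7 + 4 —bump→ 2·8 + 4 = 20 —(−1)→ 19
19 —HB8→ 2·8 + 3 —bump→ 2·9 + 3 = 21 —(−1)→ 20
20 —HB9→ 2·9 + 2 —bump→ 2·10 + 2 = 22 —(−1)→ 21
21 —HB10→ 2·10 + 1 —bump→ 2·11 + 1 = 23 —(−1)→ 22
22 —HB11→ 2·11 —bump→ 2·12 = 24 —(−1)→ 23
23 —HB12→ 12 + 11 —bump→ 13 + 11 = 24 —(−1)→ 23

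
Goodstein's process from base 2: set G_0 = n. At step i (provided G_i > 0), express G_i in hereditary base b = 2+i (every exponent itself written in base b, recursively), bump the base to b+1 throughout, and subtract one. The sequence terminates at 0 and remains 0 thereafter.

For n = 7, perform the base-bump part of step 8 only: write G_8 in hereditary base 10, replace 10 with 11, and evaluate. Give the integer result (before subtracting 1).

i=0: 7 = 2^2 + 2 + 1 (b=2); 2→3: 3^3 + 3 + 1 = 31; 31−1 = 30
i=1: 30 = 3^3 + 3 (b=3); 3→4: 4^4 + 4 = 260; 260−1 = 259
i=2: 259 = 4^4 + 3 (b=4); 4→5: 5^5 + 3 = 3128; 3128−1 = 3127
i=3: 3127 = 5^5 + 2 (b=5); 5→6: 6^6 + 2 = 46658; 46658−1 = 46657
i=4: 46657 = 6^6 + 1 (b=6); 6→7: 7^7 + 1 = 823544; 823544−1 = 823543
i=5: 823543 = 7^7 (b=7); 7→8: 8^8 = 16777216; 16777216−1 = 16777215
i=6: 16777215 = 7·8^7 + 7·8^6 + 7·8^5 + 7·8^4 + 7·8^3 + 7·8^2 + 7·8 + 7 (b=8); 8→9: 7·9^7 + 7·9^6 + 7·9^5 + 7·9^4 + 7·9^3 + 7·9^2 + 7·9 + 7 = 37665880; 37665880−1 = 37665879
i=7: 37665879 = 7·9^7 + 7·9^6 + 7·9^5 + 7·9^4 + 7·9^3 + 7·9^2 + 7·9 + 6 (b=9); 9→10: 7·10^7 + 7·10^6 + 7·10^5 + 7·10^4 + 7·10^3 + 7·10^2 + 7·10 + 6 = 77777776; 77777776−1 = 77777775

150051214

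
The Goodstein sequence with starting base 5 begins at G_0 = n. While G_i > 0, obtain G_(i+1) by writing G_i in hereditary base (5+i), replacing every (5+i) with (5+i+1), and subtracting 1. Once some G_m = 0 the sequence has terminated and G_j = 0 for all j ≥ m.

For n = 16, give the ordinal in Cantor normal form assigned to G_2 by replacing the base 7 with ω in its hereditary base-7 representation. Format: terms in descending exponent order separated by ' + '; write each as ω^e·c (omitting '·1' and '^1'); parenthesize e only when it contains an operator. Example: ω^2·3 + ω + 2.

step 0: 16 = 3·5 + 1; sub 6 for 5: 3·6 + 1; = 19; G_1 = 19−1 = 18
step 1: 18 = 3·6; sub 7 for 6: 3·7; = 21; G_2 = 21−1 = 20

ω·2 + 6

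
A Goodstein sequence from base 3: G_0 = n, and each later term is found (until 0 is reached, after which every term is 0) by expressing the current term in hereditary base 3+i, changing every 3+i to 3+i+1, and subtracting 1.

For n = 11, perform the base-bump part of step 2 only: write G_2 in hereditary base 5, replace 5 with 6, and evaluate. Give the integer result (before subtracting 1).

G_0 = 11. HB_3(11) = 3^2 + 2. Bump = 18. G_1 = 17.
G_1 = 17. HB_4(17) = 4^2 + 1. Bump = 26. G_2 = 25.

36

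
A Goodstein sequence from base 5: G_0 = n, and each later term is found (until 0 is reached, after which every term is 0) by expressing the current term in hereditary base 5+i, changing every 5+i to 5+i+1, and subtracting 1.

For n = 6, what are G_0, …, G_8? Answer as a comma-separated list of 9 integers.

6 —HB5→ 5 + 1 —bump→ 6 + 1 = 7 —(−1)→ 6
6 —HB6→ 6 —bump→ 7 = 7 —(−1)→ 6
6 —HB7→ 6 —bump→ 6 = 6 —(−1)→ 5
5 —HB8→ 5 —bump→ 5 = 5 —(−1)→ 4
4 —HB9→ 4 —bump→ 4 = 4 —(−1)→ 3
3 —HB10→ 3 —bump→ 3 = 3 —(−1)→ 2
2 —HB11→ 2 —bump→ 2 = 2 —(−1)→ 1
1 —HB12→ 1 —bump→ 1 = 1 —(−1)→ 0

6, 6, 6, 5, 4, 3, 2, 1, 0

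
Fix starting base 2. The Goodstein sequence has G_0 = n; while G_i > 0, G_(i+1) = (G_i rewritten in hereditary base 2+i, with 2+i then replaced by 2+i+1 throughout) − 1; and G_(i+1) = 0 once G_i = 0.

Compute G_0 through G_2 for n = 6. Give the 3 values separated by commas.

6, 29, 257

6 —HB2→ 2^2 + 2 —bump→ 3^3 + 3 = 30 —(−1)→ 29
29 —HB3→ 3^3 + 2 —bump→ 4^4 + 2 = 258 —(−1)→ 257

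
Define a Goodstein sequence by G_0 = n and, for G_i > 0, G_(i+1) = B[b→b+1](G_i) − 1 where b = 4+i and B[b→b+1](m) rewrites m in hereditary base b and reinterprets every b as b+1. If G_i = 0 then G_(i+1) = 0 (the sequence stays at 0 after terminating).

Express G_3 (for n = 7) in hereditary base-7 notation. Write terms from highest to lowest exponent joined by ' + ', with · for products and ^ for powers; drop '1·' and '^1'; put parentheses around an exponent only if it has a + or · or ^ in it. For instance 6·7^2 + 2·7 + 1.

7

base 4: 7 = 4 + 3; at 5: 5 + 3 = 8; next = 7
base 5: 7 = 5 + 2; at 6: 6 + 2 = 8; next = 7
base 6: 7 = 6 + 1; at 7: 7 + 1 = 8; next = 7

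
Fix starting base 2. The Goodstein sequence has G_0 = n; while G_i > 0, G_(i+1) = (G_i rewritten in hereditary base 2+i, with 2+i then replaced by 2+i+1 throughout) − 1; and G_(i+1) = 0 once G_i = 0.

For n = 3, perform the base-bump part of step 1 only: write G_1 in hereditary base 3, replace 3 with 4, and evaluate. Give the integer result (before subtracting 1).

[0] 3 ≡ 2 + 1 (base 2). Lift 3: 4. −1: 3.
[1] 3 ≡ 3 (base 3). Lift 4: 4. −1: 3.

4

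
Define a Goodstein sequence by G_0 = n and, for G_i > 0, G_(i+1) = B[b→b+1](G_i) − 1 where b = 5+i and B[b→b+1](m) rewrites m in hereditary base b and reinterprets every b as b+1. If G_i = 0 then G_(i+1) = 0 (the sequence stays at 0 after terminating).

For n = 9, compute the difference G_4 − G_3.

0

(0) 9|_5 = 5 + 4 ↦ 6 + 4|_6 = 10 ⇒ 9
(1) 9|_6 = 6 + 3 ↦ 7 + 3|_7 = 10 ⇒ 9
(2) 9|_7 = 7 + 2 ↦ 8 + 2|_8 = 10 ⇒ 9
(3) 9|_8 = 8 + 1 ↦ 9 + 1|_9 = 10 ⇒ 9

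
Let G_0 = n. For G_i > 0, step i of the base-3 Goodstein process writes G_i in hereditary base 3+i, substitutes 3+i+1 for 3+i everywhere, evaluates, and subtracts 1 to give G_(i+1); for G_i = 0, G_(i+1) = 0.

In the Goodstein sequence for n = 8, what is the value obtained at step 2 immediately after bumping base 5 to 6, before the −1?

12

(0) 8|_3 = 2·3 + 2 ↦ 2·4 + 2|_4 = 10 ⇒ 9
(1) 9|_4 = 2·4 + 1 ↦ 2·5 + 1|_5 = 11 ⇒ 10
(2) 10|_5 = 2·5 ↦ 2·6|_6 = 12 ⇒ 11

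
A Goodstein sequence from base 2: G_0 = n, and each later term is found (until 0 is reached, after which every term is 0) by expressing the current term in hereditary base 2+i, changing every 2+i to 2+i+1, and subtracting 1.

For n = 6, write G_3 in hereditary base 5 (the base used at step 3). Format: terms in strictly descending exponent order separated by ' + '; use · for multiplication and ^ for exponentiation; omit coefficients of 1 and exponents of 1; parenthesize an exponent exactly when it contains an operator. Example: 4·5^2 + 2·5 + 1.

(0) 6|_2 = 2^2 + 2 ↦ 3^3 + 3|_3 = 30 ⇒ 29
(1) 29|_3 = 3^3 + 2 ↦ 4^4 + 2|_4 = 258 ⇒ 257
(2) 257|_4 = 4^4 + 1 ↦ 5^5 + 1|_5 = 3126 ⇒ 3125
(3) 3125|_5 = 5^5 ↦ 6^6|_6 = 46656 ⇒ 46655

5^5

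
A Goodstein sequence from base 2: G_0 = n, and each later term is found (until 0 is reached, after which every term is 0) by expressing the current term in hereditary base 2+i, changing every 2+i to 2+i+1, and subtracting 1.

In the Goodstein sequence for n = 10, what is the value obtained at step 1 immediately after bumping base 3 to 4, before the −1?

[0] 10 ≡ 2^(2 + 1) + 2 (base 2). Lift 3: 84. −1: 83.
[1] 83 ≡ 3^(3 + 1) + 2 (base 3). Lift 4: 1026. −1: 1025.

1026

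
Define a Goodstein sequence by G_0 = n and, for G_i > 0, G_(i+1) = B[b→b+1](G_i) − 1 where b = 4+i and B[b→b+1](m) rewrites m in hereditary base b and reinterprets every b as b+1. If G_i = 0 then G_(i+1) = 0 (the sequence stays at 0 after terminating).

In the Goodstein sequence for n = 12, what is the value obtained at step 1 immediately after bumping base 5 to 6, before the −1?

G_0=12  [base 4] 3·4  →[4↦5]→  3·5 = 15  −1 ⇒ G_1=14
G_1=14  [base 5] 2·5 + 4  →[5↦6]→  2·6 + 4 = 16  −1 ⇒ G_2=15

16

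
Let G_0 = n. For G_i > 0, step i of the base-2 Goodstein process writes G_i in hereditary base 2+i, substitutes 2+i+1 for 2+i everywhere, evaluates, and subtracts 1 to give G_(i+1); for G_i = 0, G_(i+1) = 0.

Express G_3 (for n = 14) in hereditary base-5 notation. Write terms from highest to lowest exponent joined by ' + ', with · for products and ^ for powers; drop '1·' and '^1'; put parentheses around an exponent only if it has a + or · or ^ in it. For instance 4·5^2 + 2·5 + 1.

[0] 14 ≡ 2^(2 + 1) + 2^2 + 2 (base 2). Lift 3: 111. −1: 110.
[1] 110 ≡ 3^(3 + 1) + 3^3 + 2 (base 3). Lift 4: 1282. −1: 1281.
[2] 1281 ≡ 4^(4 + 1) + 4^4 + 1 (base 4). Lift 5: 18751. −1: 18750.
[3] 18750 ≡ 5^(5 + 1) + 5^5 (base 5). Lift 6: 326592. −1: 326591.

5^(5 + 1) + 5^5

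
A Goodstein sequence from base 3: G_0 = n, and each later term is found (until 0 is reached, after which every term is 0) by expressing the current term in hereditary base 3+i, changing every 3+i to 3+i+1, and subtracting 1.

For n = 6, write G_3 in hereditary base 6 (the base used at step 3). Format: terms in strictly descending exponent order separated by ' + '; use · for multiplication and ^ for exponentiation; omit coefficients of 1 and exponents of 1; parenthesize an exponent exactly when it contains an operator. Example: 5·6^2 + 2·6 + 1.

step 0: 6 = 2·3; sub 4 for 3: 2·4; = 8; G_1 = 8−1 = 7
step 1: 7 = 4 + 3; sub 5 for 4: 5 + 3; = 8; G_2 = 8−1 = 7
step 2: 7 = 5 + 2; sub 6 for 5: 6 + 2; = 8; G_3 = 8−1 = 7
step 3: 7 = 6 + 1; sub 7 for 6: 7 + 1; = 8; G_4 = 8−1 = 7

6 + 1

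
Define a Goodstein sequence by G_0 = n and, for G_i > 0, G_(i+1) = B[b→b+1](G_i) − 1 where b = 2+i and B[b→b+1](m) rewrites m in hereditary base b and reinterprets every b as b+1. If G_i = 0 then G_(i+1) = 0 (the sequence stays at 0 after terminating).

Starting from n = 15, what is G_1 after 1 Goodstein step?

111

(0) 15|_2 = 2^(2 + 1) + 2^2 + 2 + 1 ↦ 3^(3 + 1) + 3^3 + 3 + 1|_3 = 112 ⇒ 111
(1) 111|_3 = 3^(3 + 1) + 3^3 + 3 ↦ 4^(4 + 1) + 4^4 + 4|_4 = 1284 ⇒ 1283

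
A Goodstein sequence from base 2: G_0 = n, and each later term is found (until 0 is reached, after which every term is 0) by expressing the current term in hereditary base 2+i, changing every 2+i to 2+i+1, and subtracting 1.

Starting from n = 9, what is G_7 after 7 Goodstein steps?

1162263921

i=0: 9 = 2^(2 + 1) + 1 (b=2); 2→3: 3^(3 + 1) + 1 = 82; 82−1 = 81
i=1: 81 = 3^(3 + 1) (b=3); 3→4: 4^(4 + 1) = 1024; 1024−1 = 1023
i=2: 1023 = 3·4^4 + 3·4^3 + 3·4^2 + 3·4 + 3 (b=4); 4→5: 3·5^5 + 3·5^3 + 3·5^2 + 3·5 + 3 = 9843; 9843−1 = 9842
i=3: 9842 = 3·5^5 + 3·5^3 + 3·5^2 + 3·5 + 2 (b=5); 5→6: 3·6^6 + 3·6^3 + 3·6^2 + 3·6 + 2 = 140744; 140744−1 = 140743
i=4: 140743 = 3·6^6 + 3·6^3 + 3·6^2 + 3·6 + 1 (b=6); 6→7: 3·7^7 + 3·7^3 + 3·7^2 + 3·7 + 1 = 2471827; 2471827−1 = 2471826
i=5: 2471826 = 3·7^7 + 3·7^3 + 3·7^2 + 3·7 (b=7); 7→8: 3·8^8 + 3·8^3 + 3·8^2 + 3·8 = 50333400; 50333400−1 = 50333399
i=6: 50333399 = 3·8^8 + 3·8^3 + 3·8^2 + 2·8 + 7 (b=8); 8→9: 3·9^9 + 3·9^3 + 3·9^2 + 2·9 + 7 = 1162263922; 1162263922−1 = 1162263921
i=7: 1162263921 = 3·9^9 + 3·9^3 + 3·9^2 + 2·9 + 6 (b=9); 9→10: 3·10^10 + 3·10^3 + 3·10^2 + 2·10 + 6 = 30000003326; 30000003326−1 = 30000003325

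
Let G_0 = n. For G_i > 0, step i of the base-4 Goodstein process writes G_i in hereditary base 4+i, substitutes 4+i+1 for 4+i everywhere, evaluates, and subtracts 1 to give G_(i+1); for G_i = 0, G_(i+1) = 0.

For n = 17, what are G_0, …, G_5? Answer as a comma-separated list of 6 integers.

17, 25, 35, 39, 43, 47

G_0 = 17. HB_4(17) = 4^2 + 1. Bump = 26. G_1 = 25.
G_1 = 25. HB_5(25) = 5^2. Bump = 36. G_2 = 35.
G_2 = 35. HB_6(35) = 5·6 + 5. Bump = 40. G_3 = 39.
G_3 = 39. HB_7(39) = 5·7 + 4. Bump = 44. G_4 = 43.
G_4 = 43. HB_8(43) = 5·8 + 3. Bump = 48. G_5 = 47.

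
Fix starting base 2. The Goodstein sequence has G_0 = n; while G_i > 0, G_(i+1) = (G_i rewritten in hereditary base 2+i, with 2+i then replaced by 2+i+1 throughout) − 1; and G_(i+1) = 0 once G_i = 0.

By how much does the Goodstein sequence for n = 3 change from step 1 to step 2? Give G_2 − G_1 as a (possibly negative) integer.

0

(0) 3|_2 = 2 + 1 ↦ 3 + 1|_3 = 4 ⇒ 3
(1) 3|_3 = 3 ↦ 4|_4 = 4 ⇒ 3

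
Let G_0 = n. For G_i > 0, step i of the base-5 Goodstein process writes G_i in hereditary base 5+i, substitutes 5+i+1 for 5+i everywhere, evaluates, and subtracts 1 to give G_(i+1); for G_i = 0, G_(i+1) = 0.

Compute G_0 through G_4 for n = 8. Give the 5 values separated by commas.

8, 8, 8, 8, 8

G_0 = 8. HB_5(8) = 5 + 3. Bump = 9. G_1 = 8.
G_1 = 8. HB_6(8) = 6 + 2. Bump = 9. G_2 = 8.
G_2 = 8. HB_7(8) = 7 + 1. Bump = 9. G_3 = 8.
G_3 = 8. HB_8(8) = 8. Bump = 9. G_4 = 8.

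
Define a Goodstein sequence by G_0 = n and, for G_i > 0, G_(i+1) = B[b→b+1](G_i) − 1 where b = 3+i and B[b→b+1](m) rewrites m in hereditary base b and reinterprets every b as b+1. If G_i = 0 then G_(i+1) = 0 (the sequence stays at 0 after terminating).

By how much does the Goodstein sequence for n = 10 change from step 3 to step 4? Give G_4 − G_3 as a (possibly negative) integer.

10 —HB3→ 3^2 + 1 —bump→ 4^2 + 1 = 17 —(−1)→ 16
16 —HB4→ 4^2 —bump→ 5^2 = 25 —(−1)→ 24
24 —HB5→ 4·5 + 4 —bump→ 4·6 + 4 = 28 —(−1)→ 27
27 —HB6→ 4·6 + 3 —bump→ 4·7 + 3 = 31 —(−1)→ 30

3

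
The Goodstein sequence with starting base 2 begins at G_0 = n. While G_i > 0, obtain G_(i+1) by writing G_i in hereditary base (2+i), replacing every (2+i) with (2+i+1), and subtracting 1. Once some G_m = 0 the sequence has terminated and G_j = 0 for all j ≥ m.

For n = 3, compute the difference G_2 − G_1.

i=0: 3 = 2 + 1 (b=2); 2→3: 3 + 1 = 4; 4−1 = 3
i=1: 3 = 3 (b=3); 3→4: 4 = 4; 4−1 = 3

0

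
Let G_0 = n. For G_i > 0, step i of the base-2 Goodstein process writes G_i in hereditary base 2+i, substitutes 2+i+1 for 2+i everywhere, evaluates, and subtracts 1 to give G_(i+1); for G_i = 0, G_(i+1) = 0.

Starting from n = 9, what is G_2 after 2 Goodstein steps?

1023

i=0: 9 = 2^(2 + 1) + 1 (b=2); 2→3: 3^(3 + 1) + 1 = 82; 82−1 = 81
i=1: 81 = 3^(3 + 1) (b=3); 3→4: 4^(4 + 1) = 1024; 1024−1 = 1023
i=2: 1023 = 3·4^4 + 3·4^3 + 3·4^2 + 3·4 + 3 (b=4); 4→5: 3·5^5 + 3·5^3 + 3·5^2 + 3·5 + 3 = 9843; 9843−1 = 9842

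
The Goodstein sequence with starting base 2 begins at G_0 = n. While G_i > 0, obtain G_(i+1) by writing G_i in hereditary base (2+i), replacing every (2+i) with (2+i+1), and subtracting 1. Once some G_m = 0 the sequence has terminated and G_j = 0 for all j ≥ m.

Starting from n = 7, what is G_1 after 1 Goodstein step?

30

G_0=7  [base 2] 2^2 + 2 + 1  →[2↦3]→  3^3 + 3 + 1 = 31  −1 ⇒ G_1=30
G_1=30  [base 3] 3^3 + 3  →[3↦4]→  4^4 + 4 = 260  −1 ⇒ G_2=259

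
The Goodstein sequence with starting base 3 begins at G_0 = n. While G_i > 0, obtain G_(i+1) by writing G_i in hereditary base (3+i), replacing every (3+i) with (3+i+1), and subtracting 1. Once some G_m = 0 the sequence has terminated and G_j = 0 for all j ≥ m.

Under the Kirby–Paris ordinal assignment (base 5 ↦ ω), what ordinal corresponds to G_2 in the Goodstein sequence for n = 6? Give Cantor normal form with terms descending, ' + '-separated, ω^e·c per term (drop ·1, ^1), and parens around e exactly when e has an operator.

i=0: 6 = 2·3 (b=3); 3→4: 2·4 = 8; 8−1 = 7
i=1: 7 = 4 + 3 (b=4); 4→5: 5 + 3 = 8; 8−1 = 7

ω + 2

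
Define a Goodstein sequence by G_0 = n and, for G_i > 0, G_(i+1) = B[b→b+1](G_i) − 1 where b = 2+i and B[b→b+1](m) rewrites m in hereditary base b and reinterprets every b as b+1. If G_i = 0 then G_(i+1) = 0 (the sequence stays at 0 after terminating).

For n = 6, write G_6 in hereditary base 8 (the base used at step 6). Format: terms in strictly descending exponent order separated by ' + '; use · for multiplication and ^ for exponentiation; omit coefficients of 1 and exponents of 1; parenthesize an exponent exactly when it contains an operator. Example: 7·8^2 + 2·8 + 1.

step 0: 6 = 2^2 + 2; sub 3 for 2: 3^3 + 3; = 30; G_1 = 30−1 = 29
step 1: 29 = 3^3 + 2; sub 4 for 3: 4^4 + 2; = 258; G_2 = 258−1 = 257
step 2: 257 = 4^4 + 1; sub 5 for 4: 5^5 + 1; = 3126; G_3 = 3126−1 = 3125
step 3: 3125 = 5^5; sub 6 for 5: 6^6; = 46656; G_4 = 46656−1 = 46655
step 4: 46655 = 5·6^5 + 5·6^4 + 5·6^3 + 5·6^2 + 5·6 + 5; sub 7 for 6: 5·7^5 + 5·7^4 + 5·7^3 + 5·7^2 + 5·7 + 5; = 98040; G_5 = 98040−1 = 98039
step 5: 98039 = 5·7^5 + 5·7^4 + 5·7^3 + 5·7^2 + 5·7 + 4; sub 8 for 7: 5·8^5 + 5·8^4 + 5·8^3 + 5·8^2 + 5·8 + 4; = 187244; G_6 = 187244−1 = 187243
step 6: 187243 = 5·8^5 + 5·8^4 + 5·8^3 + 5·8^2 + 5·8 + 3; sub 9 for 8: 5·9^5 + 5·9^4 + 5·9^3 + 5·9^2 + 5·9 + 3; = 332148; G_7 = 332148−1 = 332147

5·8^5 + 5·8^4 + 5·8^3 + 5·8^2 + 5·8 + 3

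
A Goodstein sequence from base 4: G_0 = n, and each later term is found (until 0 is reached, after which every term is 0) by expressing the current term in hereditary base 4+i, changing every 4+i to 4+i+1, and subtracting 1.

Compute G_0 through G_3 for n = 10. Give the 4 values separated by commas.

10, 11, 12, 13

G_0=10  [base 4] 2·4 + 2  →[4↦5]→  2·5 + 2 = 12  −1 ⇒ G_1=11
G_1=11  [base 5] 2·5 + 1  →[5↦6]→  2·6 + 1 = 13  −1 ⇒ G_2=12
G_2=12  [base 6] 2·6  →[6↦7]→  2·7 = 14  −1 ⇒ G_3=13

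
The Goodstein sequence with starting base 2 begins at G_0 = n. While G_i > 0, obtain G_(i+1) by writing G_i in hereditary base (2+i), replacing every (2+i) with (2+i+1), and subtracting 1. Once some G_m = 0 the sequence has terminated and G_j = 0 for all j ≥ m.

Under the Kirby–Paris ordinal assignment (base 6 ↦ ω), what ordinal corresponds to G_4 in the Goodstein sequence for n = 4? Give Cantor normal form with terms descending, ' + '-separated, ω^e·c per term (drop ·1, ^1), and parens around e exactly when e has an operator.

ω^2·2 + ω + 5

step 0: 4 = 2^2; sub 3 for 2: 3^3; = 27; G_1 = 27−1 = 26
step 1: 26 = 2·3^2 + 2·3 + 2; sub 4 for 3: 2·4^2 + 2·4 + 2; = 42; G_2 = 42−1 = 41
step 2: 41 = 2·4^2 + 2·4 + 1; sub 5 for 4: 2·5^2 + 2·5 + 1; = 61; G_3 = 61−1 = 60
step 3: 60 = 2·5^2 + 2·5; sub 6 for 5: 2·6^2 + 2·6; = 84; G_4 = 84−1 = 83
step 4: 83 = 2·6^2 + 6 + 5; sub 7 for 6: 2·7^2 + 7 + 5; = 110; G_5 = 110−1 = 109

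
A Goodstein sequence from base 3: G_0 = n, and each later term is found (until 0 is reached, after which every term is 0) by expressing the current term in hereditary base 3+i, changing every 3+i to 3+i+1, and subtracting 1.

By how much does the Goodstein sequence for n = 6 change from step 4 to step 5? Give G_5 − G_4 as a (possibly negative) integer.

i=0: 6 = 2·3 (b=3); 3→4: 2·4 = 8; 8−1 = 7
i=1: 7 = 4 + 3 (b=4); 4→5: 5 + 3 = 8; 8−1 = 7
i=2: 7 = 5 + 2 (b=5); 5→6: 6 + 2 = 8; 8−1 = 7
i=3: 7 = 6 + 1 (b=6); 6→7: 7 + 1 = 8; 8−1 = 7
i=4: 7 = 7 (b=7); 7→8: 8 = 8; 8−1 = 7

0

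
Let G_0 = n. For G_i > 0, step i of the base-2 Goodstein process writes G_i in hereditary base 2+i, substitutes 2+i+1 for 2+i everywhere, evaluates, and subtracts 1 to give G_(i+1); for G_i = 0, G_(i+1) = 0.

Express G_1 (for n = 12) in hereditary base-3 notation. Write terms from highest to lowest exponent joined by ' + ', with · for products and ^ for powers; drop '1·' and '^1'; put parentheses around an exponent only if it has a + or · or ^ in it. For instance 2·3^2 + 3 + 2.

3^(3 + 1) + 2·3^2 + 2·3 + 2

(0) 12|_2 = 2^(2 + 1) + 2^2 ↦ 3^(3 + 1) + 3^3|_3 = 108 ⇒ 107
(1) 107|_3 = 3^(3 + 1) + 2·3^2 + 2·3 + 2 ↦ 4^(4 + 1) + 2·4^2 + 2·4 + 2|_4 = 1066 ⇒ 1065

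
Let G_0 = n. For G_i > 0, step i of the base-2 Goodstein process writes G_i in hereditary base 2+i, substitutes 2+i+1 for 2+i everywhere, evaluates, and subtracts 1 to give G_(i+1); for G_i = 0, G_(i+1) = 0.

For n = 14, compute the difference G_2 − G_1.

1171

(0) 14|_2 = 2^(2 + 1) + 2^2 + 2 ↦ 3^(3 + 1) + 3^3 + 3|_3 = 111 ⇒ 110
(1) 110|_3 = 3^(3 + 1) + 3^3 + 2 ↦ 4^(4 + 1) + 4^4 + 2|_4 = 1282 ⇒ 1281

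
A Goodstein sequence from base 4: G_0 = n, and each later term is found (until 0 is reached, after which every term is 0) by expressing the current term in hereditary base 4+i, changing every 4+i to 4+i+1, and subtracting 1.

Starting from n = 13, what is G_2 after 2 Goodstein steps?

13 —HB4→ 3·4 + 1 —bump→ 3·5 + 1 = 16 —(−1)→ 15
15 —HB5→ 3·5 —bump→ 3·6 = 18 —(−1)→ 17
17 —HB6→ 2·6 + 5 —bump→ 2·7 + 5 = 19 —(−1)→ 18

17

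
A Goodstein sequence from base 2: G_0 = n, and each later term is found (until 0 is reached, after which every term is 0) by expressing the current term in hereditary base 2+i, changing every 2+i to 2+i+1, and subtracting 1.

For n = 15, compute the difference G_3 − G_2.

17469

(0) 15|_2 = 2^(2 + 1) + 2^2 + 2 + 1 ↦ 3^(3 + 1) + 3^3 + 3 + 1|_3 = 112 ⇒ 111
(1) 111|_3 = 3^(3 + 1) + 3^3 + 3 ↦ 4^(4 + 1) + 4^4 + 4|_4 = 1284 ⇒ 1283
(2) 1283|_4 = 4^(4 + 1) + 4^4 + 3 ↦ 5^(5 + 1) + 5^5 + 3|_5 = 18753 ⇒ 18752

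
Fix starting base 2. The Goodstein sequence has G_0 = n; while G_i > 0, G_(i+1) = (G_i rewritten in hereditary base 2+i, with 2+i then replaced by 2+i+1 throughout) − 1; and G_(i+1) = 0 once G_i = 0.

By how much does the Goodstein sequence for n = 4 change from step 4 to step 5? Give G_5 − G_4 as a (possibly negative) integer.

G_0 = 4. HB_2(4) = 2^2. Bump = 27. G_1 = 26.
G_1 = 26. HB_3(26) = 2·3^2 + 2·3 + 2. Bump = 42. G_2 = 41.
G_2 = 41. HB_4(41) = 2·4^2 + 2·4 + 1. Bump = 61. G_3 = 60.
G_3 = 60. HB_5(60) = 2·5^2 + 2·5. Bump = 84. G_4 = 83.
G_4 = 83. HB_6(83) = 2·6^2 + 6 + 5. Bump = 110. G_5 = 109.

26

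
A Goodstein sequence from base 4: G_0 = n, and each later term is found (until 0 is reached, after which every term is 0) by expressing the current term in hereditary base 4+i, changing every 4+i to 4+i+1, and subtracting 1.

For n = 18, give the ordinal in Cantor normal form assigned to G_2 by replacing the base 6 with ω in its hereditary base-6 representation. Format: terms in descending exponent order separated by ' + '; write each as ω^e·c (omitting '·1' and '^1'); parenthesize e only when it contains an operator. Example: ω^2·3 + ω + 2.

ω^2

base 4: 18 = 4^2 + 2; at 5: 5^2 + 2 = 27; next = 26
base 5: 26 = 5^2 + 1; at 6: 6^2 + 1 = 37; next = 36
base 6: 36 = 6^2; at 7: 7^2 = 49; next = 48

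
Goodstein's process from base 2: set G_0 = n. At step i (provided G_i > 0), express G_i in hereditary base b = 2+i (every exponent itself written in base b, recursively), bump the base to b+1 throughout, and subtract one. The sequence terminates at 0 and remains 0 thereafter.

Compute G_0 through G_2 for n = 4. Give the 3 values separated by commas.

i=0: 4 = 2^2 (b=2); 2→3: 3^3 = 27; 27−1 = 26
i=1: 26 = 2·3^2 + 2·3 + 2 (b=3); 3→4: 2·4^2 + 2·4 + 2 = 42; 42−1 = 41

4, 26, 41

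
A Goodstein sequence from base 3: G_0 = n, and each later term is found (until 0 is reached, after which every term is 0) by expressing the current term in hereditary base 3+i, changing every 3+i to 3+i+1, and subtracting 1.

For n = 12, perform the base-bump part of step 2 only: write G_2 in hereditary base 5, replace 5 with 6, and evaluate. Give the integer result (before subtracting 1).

G_0=12  [base 3] 3^2 + 3  →[3↦4]→  4^2 + 4 = 20  −1 ⇒ G_1=19
G_1=19  [base 4] 4^2 + 3  →[4↦5]→  5^2 + 3 = 28  −1 ⇒ G_2=27
G_2=27  [base 5] 5^2 + 2  →[5↦6]→  6^2 + 2 = 38  −1 ⇒ G_3=37

38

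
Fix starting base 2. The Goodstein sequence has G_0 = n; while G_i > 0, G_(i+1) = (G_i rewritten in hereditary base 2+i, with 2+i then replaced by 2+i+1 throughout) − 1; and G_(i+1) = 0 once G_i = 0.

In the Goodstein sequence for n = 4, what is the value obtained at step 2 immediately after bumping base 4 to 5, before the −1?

[0] 4 ≡ 2^2 (base 2). Lift 3: 27. −1: 26.
[1] 26 ≡ 2·3^2 + 2·3 + 2 (base 3). Lift 4: 42. −1: 41.
[2] 41 ≡ 2·4^2 + 2·4 + 1 (base 4). Lift 5: 61. −1: 60.

61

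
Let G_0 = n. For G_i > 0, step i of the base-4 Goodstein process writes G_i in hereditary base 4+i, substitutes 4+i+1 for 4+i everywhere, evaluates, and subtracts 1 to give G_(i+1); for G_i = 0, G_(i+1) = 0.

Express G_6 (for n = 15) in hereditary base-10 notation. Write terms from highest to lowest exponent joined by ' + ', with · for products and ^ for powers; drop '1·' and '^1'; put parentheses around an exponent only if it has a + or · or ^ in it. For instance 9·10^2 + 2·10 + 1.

[0] 15 ≡ 3·4 + 3 (base 4). Lift 5: 18. −1: 17.
[1] 17 ≡ 3·5 + 2 (base 5). Lift 6: 20. −1: 19.
[2] 19 ≡ 3·6 + 1 (base 6). Lift 7: 22. −1: 21.
[3] 21 ≡ 3·7 (base 7). Lift 8: 24. −1: 23.
[4] 23 ≡ 2·8 + 7 (base 8). Lift 9: 25. −1: 24.
[5] 24 ≡ 2·9 + 6 (base 9). Lift 10: 26. −1: 25.

2·10 + 5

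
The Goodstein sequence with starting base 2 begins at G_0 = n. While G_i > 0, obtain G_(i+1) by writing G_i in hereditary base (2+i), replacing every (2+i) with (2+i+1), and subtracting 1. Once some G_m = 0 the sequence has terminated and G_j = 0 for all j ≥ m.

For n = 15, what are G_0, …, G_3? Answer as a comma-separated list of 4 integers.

15, 111, 1283, 18752

(0) 15|_2 = 2^(2 + 1) + 2^2 + 2 + 1 ↦ 3^(3 + 1) + 3^3 + 3 + 1|_3 = 112 ⇒ 111
(1) 111|_3 = 3^(3 + 1) + 3^3 + 3 ↦ 4^(4 + 1) + 4^4 + 4|_4 = 1284 ⇒ 1283
(2) 1283|_4 = 4^(4 + 1) + 4^4 + 3 ↦ 5^(5 + 1) + 5^5 + 3|_5 = 18753 ⇒ 18752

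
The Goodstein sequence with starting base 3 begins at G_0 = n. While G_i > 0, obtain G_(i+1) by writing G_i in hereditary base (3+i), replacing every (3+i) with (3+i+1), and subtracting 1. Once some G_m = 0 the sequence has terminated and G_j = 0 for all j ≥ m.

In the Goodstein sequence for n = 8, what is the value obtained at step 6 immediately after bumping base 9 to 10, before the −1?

12

i=0: 8 = 2·3 + 2 (b=3); 3→4: 2·4 + 2 = 10; 10−1 = 9
i=1: 9 = 2·4 + 1 (b=4); 4→5: 2·5 + 1 = 11; 11−1 = 10
i=2: 10 = 2·5 (b=5); 5→6: 2·6 = 12; 12−1 = 11
i=3: 11 = 6 + 5 (b=6); 6→7: 7 + 5 = 12; 12−1 = 11
i=4: 11 = 7 + 4 (b=7); 7→8: 8 + 4 = 12; 12−1 = 11
i=5: 11 = 8 + 3 (b=8); 8→9: 9 + 3 = 12; 12−1 = 11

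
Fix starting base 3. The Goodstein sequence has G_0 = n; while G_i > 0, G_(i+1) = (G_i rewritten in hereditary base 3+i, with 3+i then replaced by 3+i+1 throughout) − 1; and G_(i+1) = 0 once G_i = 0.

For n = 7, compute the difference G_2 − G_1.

G_0 = 7. HB_3(7) = 2·3 + 1. Bump = 9. G_1 = 8.
G_1 = 8. HB_4(8) = 2·4. Bump = 10. G_2 = 9.

1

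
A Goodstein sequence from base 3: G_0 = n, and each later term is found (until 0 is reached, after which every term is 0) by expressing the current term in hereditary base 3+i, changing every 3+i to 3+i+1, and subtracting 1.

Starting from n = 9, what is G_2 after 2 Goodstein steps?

G_0=9  [base 3] 3^2  →[3↦4]→  4^2 = 16  −1 ⇒ G_1=15
G_1=15  [base 4] 3·4 + 3  →[4↦5]→  3·5 + 3 = 18  −1 ⇒ G_2=17
G_2=17  [base 5] 3·5 + 2  →[5↦6]→  3·6 + 2 = 20  −1 ⇒ G_3=19

17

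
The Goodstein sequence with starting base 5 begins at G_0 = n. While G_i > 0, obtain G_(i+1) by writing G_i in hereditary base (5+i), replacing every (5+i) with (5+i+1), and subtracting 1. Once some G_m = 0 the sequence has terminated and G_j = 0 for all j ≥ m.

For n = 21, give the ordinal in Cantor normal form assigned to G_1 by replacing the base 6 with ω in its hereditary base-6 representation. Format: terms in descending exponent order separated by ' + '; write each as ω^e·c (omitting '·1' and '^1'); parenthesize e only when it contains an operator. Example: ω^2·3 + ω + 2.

ω·4

21 —HB5→ 4·5 + 1 —bump→ 4·6 + 1 = 25 —(−1)→ 24
24 —HB6→ 4·6 —bump→ 4·7 = 28 —(−1)→ 27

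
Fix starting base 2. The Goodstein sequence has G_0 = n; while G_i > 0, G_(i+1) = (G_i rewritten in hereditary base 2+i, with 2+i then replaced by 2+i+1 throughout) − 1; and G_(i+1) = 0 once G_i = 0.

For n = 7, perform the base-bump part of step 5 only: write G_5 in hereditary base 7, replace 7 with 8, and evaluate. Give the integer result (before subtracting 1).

[0] 7 ≡ 2^2 + 2 + 1 (base 2). Lift 3: 31. −1: 30.
[1] 30 ≡ 3^3 + 3 (base 3). Lift 4: 260. −1: 259.
[2] 259 ≡ 4^4 + 3 (base 4). Lift 5: 3128. −1: 3127.
[3] 3127 ≡ 5^5 + 2 (base 5). Lift 6: 46658. −1: 46657.
[4] 46657 ≡ 6^6 + 1 (base 6). Lift 7: 823544. −1: 823543.
[5] 823543 ≡ 7^7 (base 7). Lift 8: 16777216. −1: 16777215.

16777216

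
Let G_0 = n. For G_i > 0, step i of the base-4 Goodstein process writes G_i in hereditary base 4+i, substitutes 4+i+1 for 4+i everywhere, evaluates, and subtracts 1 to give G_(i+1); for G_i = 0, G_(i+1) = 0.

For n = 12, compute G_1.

14

12 —HB4→ 3·4 —bump→ 3·5 = 15 —(−1)→ 14
14 —HB5→ 2·5 + 4 —bump→ 2·6 + 4 = 16 —(−1)→ 15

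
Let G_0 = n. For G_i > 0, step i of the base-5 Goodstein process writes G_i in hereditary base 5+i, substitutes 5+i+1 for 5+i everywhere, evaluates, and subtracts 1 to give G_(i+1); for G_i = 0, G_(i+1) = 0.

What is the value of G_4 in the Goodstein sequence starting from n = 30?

base 5: 30 = 5^2 + 5; at 6: 6^2 + 6 = 42; next = 41
base 6: 41 = 6^2 + 5; at 7: 7^2 + 5 = 54; next = 53
base 7: 53 = 7^2 + 4; at 8: 8^2 + 4 = 68; next = 67
base 8: 67 = 8^2 + 3; at 9: 9^2 + 3 = 84; next = 83

83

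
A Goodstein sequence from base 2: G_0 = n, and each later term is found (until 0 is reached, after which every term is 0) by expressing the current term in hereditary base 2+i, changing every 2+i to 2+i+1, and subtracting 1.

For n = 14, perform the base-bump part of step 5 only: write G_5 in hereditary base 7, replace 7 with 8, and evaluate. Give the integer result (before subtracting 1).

[0] 14 ≡ 2^(2 + 1) + 2^2 + 2 (base 2). Lift 3: 111. −1: 110.
[1] 110 ≡ 3^(3 + 1) + 3^3 + 2 (base 3). Lift 4: 1282. −1: 1281.
[2] 1281 ≡ 4^(4 + 1) + 4^4 + 1 (base 4). Lift 5: 18751. −1: 18750.
[3] 18750 ≡ 5^(5 + 1) + 5^5 (base 5). Lift 6: 326592. −1: 326591.
[4] 326591 ≡ 6^(6 + 1) + 5·6^5 + 5·6^4 + 5·6^3 + 5·6^2 + 5·6 + 5 (base 6). Lift 7: 5862841. −1: 5862840.
[5] 5862840 ≡ 7^(7 + 1) + 5·7^5 + 5·7^4 + 5·7^3 + 5·7^2 + 5·7 + 4 (base 7). Lift 8: 134404972. −1: 134404971.

134404972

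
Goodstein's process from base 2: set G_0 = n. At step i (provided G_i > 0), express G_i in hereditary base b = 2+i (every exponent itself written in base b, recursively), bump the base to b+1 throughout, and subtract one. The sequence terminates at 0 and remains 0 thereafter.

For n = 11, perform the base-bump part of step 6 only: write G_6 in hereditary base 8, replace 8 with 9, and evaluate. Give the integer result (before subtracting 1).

2749609303

i=0: 11 = 2^(2 + 1) + 2 + 1 (b=2); 2→3: 3^(3 + 1) + 3 + 1 = 85; 85−1 = 84
i=1: 84 = 3^(3 + 1) + 3 (b=3); 3→4: 4^(4 + 1) + 4 = 1028; 1028−1 = 1027
i=2: 1027 = 4^(4 + 1) + 3 (b=4); 4→5: 5^(5 + 1) + 3 = 15628; 15628−1 = 15627
i=3: 15627 = 5^(5 + 1) + 2 (b=5); 5→6: 6^(6 + 1) + 2 = 279938; 279938−1 = 279937
i=4: 279937 = 6^(6 + 1) + 1 (b=6); 6→7: 7^(7 + 1) + 1 = 5764802; 5764802−1 = 5764801
i=5: 5764801 = 7^(7 + 1) (b=7); 7→8: 8^(8 + 1) = 134217728; 134217728−1 = 134217727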